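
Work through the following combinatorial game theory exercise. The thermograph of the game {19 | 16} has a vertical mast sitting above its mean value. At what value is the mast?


Game = {19 | 16}, a switch {a | b} with numbers a > b.
Its thermograph has left wall a - t and right wall b + t, which meet at t = (a - b)/2, where both equal (a + b)/2. So the mast (mean value) is at (a + b)/2.
Mean = (19 + (16))/2 = 35/2 = 35/2

35/2


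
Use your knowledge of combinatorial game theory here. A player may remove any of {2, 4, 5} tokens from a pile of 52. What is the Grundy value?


The subtraction set is S = {2, 4, 5}.
G(k) = mex{ G(k - s) : s in S, s <= k }. We compute iteratively: G(0) = 0.
G(1) = mex({}) = 0
G(2) = mex({0}) = 1
G(3) = mex({0}) = 1
G(4) = mex({0, 1}) = 2
G(5) = mex({0, 1}) = 2
G(6) = mex({0, 1, 2}) = 3
G(7) = mex({1, 2}) = 0
G(8) = mex({1, 2, 3}) = 0
G(9) = mex({0, 2}) = 1
G(10) = mex({0, 2, 3}) = 1
G(11) = mex({0, 1, 3}) = 2
Observe that G(7)..G(11) = 0, 0, 1, 1, 2 repeats G(0)..G(4) = 0, 0, 1, 1, 2.
For k >= max(S) = 5, G(k) is determined by the previous 5 values G(k-5)..G(k-1); a window of 5 consecutive values has recurred shifted by 7, so by induction G(k + 7) = G(k) for all k >= 0: the sequence is periodic from the start with period 7.
One period: G(0..6) = 0, 0, 1, 1, 2, 2, 3.
52 mod 7 = 3, so G(52) = G(3) = 1.

1


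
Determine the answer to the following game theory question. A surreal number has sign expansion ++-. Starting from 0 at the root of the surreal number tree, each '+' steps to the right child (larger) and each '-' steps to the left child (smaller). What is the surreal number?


Sign expansion: ++-
Rule: track bounds (lo, hi), initially (-inf, +inf). On '+', the current value becomes lo and we move to the simplest number in (value, hi): value + 1 if hi = +inf, otherwise the midpoint (value + hi)/2. On '-', the current value becomes hi and we move to value - 1 if lo = -inf, otherwise the midpoint (lo + value)/2.
Start at 0.
Step 1: sign = +, move right. Bounds: (0, +inf). Value = 1
Step 2: sign = +, move right. Bounds: (1, +inf). Value = 2
Step 3: sign = -, move left. Bounds: (1, 2). Value = 3/2
The surreal number with sign expansion ++- is 3/2.

3/2


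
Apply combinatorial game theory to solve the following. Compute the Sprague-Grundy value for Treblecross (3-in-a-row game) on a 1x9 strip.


Treblecross: place X on empty cells; 3-in-a-row wins.
Playing within two cells of an existing X lets the opponent win at once, so sensible play treats the cells i-2..i+2 around each X as dead. The player left with no safe cell loses, so this is a normal-play take-away game on strips of safe cells.
Placing X at cell i (0-indexed) of a strip of k safe cells leaves independent strips of sizes max(0, i-2) and max(0, k-i-3). Hence G(k) = mex{ G(max(0,i-2)) XOR G(max(0,k-i-3)) : 0 <= i < k }, with G(0) = 0.
G(1): splits (0,0):0^0=0 -> mex({0}) = 1
G(2): splits (0,0):0^0=0 -> mex({0}) = 1
G(3): splits (0,0):0^0=0 -> mex({0}) = 1
G(4): splits (0,1):0^1=1 (0,0):0^0=0 -> mex({0, 1}) = 2
G(5): splits (0,2):0^1=1 (0,1):0^1=1 (0,0):0^0=0 -> mex({0, 1}) = 2
G(6) = mex({1}) = 0
G(7) = mex({0, 1, 2}) = 3
G(8) = mex({0, 1, 2}) = 3
G(9) = mex({0, 2}) = 1
Therefore G(9) = 1.

1


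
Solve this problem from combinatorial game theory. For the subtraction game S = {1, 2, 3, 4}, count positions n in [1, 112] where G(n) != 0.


Subtraction set S = {1, 2, 3, 4}, so G(n) = n mod 5.
G(n) = 0 when n is a multiple of 5.
Multiples of 5 in [1, 112]: 22
N-positions (nonzero Grundy) = 112 - 22 = 90

90


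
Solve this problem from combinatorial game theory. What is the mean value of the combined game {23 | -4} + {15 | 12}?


G1 = {23 | -4}, G2 = {15 | 12}
Each is a switch {a | b} with numbers a > b; its mean value is (a + b)/2, and mean value is additive over game sums: m(G1 + G2) = m(G1) + m(G2).
Mean of G1 = (23 + (-4))/2 = 19/2 = 19/2
Mean of G2 = (15 + (12))/2 = 27/2 = 27/2
Mean of G1 + G2 = 19/2 + 27/2 = 23

23


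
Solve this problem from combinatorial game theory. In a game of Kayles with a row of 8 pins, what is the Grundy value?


Kayles: a move removes 1 or 2 adjacent pins from a contiguous row.
Removing pins from a row of k leaves two independent rows (a, b) with a + b = k - 1 (one pin) or a + b = k - 2 (two pins); an end removal gives a = 0.
By Sprague-Grundy, G(k) = mex{ G(a) XOR G(b) } over all these splits. G(0) = 0.
G(1): splits (0,0):0^0=0 -> mex({0}) = 1
G(2): splits (0,1):0^1=1 (0,0):0^0=0 -> mex({0, 1}) = 2
G(3): splits (0,2):0^2=2 (1,1):1^1=0 (0,1):0^1=1 -> mex({0, 1, 2}) = 3
G(4): splits (0,3):0^3=3 (1,2):1^2=3 (0,2):0^2=2 (1,1):1^1=0 -> mex({0, 2, 3}) = 1
G(5): splits (0,4):0^1=1 (1,3):1^3=2 (2,2):2^2=0 (0,3):0^3=3 (1,2):1^2=3 -> mex({0, 1, 2, 3}) = 4
G(6) = mex({0, 1, 2, 4}) = 3
G(7) = mex({0, 1, 3, 4, 5}) = 2
G(8) = mex({0, 2, 3, 5, 6}) = 1
Therefore G(8) = 1.

1


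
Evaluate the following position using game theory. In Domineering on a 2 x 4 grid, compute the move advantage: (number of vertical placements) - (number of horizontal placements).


Board is 2 x 4 (rows x cols).
Left (vertical) placements: (rows-1) * cols = 1 * 4 = 4
Right (horizontal) placements: rows * (cols-1) = 2 * 3 = 6
Advantage = Left - Right = 4 - 6 = -2

-2


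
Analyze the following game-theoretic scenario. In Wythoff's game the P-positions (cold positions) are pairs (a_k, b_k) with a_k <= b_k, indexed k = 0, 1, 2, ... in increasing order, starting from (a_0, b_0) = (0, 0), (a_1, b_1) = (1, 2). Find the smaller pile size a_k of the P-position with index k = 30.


By Wythoff's theorem, a_k = floor(k * phi) and b_k = floor(k * phi^2) = a_k + k, where phi = (1 + sqrt(5))/2 is the golden ratio.
phi = (1 + sqrt(5))/2 = 1.618034
k = 30
k * phi = 30 * 1.618034 = 48.541020
a_30 = floor(k * phi) = 48

48


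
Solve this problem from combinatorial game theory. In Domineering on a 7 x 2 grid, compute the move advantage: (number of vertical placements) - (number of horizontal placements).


Board is 7 x 2 (rows x cols).
Left (vertical) placements: (rows-1) * cols = 6 * 2 = 12
Right (horizontal) placements: rows * (cols-1) = 7 * 1 = 7
Advantage = Left - Right = 12 - 7 = 5

5


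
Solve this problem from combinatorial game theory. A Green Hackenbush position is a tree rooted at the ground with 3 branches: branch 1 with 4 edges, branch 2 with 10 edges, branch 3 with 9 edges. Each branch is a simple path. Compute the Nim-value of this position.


The tree has 3 branches from the ground vertex.
In Green Hackenbush, the Nim-value of a simple path of length k is k.
Branch 1: length 4, Nim-value = 4
Branch 2: length 10, Nim-value = 10
Branch 3: length 9, Nim-value = 9
Total Nim-value = XOR of all branch values:
0 XOR 4 = 4
4 XOR 10 = 14
14 XOR 9 = 7
Nim-value of the tree = 7

7


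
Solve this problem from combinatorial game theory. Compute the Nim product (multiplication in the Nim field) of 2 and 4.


Nim multiplication is bilinear over XOR: (u XOR v) * w = (u*w) XOR (v*w).
So we split each operand into its bit components and XOR the pairwise Nim products.
2 = 2 (as XOR of powers of 2).
4 = 4 (as XOR of powers of 2).
Using the standard Nim-product table on single bits:
  2*2 = 3,   2*4 = 8,   2*8 = 12,
  4*4 = 6,   4*8 = 11,  8*8 = 13,
and  1*x = x (identity), k*l = l*k (commutative).
Pairwise Nim products:
  2 * 4 = 8
XOR them: 8 = 8.
Result: 2 * 4 = 8 (in Nim).

8


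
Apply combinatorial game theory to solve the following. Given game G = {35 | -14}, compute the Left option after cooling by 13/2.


Original game: {35 | -14} (a switch {a | b} with a > b).
Cooling by t (for t below the temperature (a - b)/2 = 49/2) taxes each move by t: {a | b} cooled by t is {a - t | b + t}.
Cooling amount: t = 13/2
Cooled Left option: 35 - 13/2 = 57/2
Cooled Right option: -14 + 13/2 = -15/2
Cooled game: {57/2 | -15/2}
Left option = 57/2

57/2


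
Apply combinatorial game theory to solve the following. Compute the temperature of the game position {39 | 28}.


The game is {39 | 28}, a switch {a | b} with numbers a > b.
Cooling {a | b} by t gives {a - t | b + t}, which stops being hot when a - t = b + t, i.e. at t = (a - b)/2. So the temperature of a switch is (a - b)/2.
Temperature = (Left option - Right option) / 2
= (39 - (28)) / 2
= 11 / 2
= 11/2

11/2


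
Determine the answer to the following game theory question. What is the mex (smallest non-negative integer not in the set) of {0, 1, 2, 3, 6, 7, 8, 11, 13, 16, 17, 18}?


Set = {0, 1, 2, 3, 6, 7, 8, 11, 13, 16, 17, 18}
0 is in the set.
1 is in the set.
2 is in the set.
3 is in the set.
4 is NOT in the set. This is the mex.
mex = 4

4


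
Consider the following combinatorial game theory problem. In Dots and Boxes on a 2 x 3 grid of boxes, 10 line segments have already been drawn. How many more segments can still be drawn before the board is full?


Grid: 2 x 3 boxes, i.e. 3 rows and 4 columns of dots.
Horizontal edges: (rows + 1) * cols = 3 * 3 = 9
Vertical edges: rows * (cols + 1) = 2 * 4 = 8
Total edges: 9 + 8 = 17
Edges drawn: 10
Remaining: 17 - 10 = 7

7


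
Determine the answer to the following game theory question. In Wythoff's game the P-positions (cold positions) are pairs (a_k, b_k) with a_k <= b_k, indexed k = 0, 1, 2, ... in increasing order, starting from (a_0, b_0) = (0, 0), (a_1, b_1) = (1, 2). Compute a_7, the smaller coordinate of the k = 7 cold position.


By Wythoff's theorem, a_k = floor(k * phi) and b_k = floor(k * phi^2) = a_k + k, where phi = (1 + sqrt(5))/2 is the golden ratio.
phi = (1 + sqrt(5))/2 = 1.618034
k = 7
k * phi = 7 * 1.618034 = 11.326238
a_7 = floor(k * phi) = 11

11


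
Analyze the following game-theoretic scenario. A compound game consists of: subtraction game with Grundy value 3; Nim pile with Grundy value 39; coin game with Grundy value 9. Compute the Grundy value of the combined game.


By the Sprague-Grundy theorem, the Grundy value of a sum of games is the XOR of individual Grundy values.
subtraction game: Grundy value = 3. Running XOR: 0 XOR 3 = 3
Nim pile: Grundy value = 39. Running XOR: 3 XOR 39 = 36
coin game: Grundy value = 9. Running XOR: 36 XOR 9 = 45
The combined Grundy value is 45.

45


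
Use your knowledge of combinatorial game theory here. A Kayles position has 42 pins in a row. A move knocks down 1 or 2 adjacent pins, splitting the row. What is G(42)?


Kayles: a move removes 1 or 2 adjacent pins from a contiguous row.
Removing pins from a row of k leaves two independent rows (a, b) with a + b = k - 1 (one pin) or a + b = k - 2 (two pins); an end removal gives a = 0.
By Sprague-Grundy, G(k) = mex{ G(a) XOR G(b) } over all these splits. G(0) = 0.
G(1): splits (0,0):0^0=0 -> mex({0}) = 1
G(2): splits (0,1):0^1=1 (0,0):0^0=0 -> mex({0, 1}) = 2
G(3): splits (0,2):0^2=2 (1,1):1^1=0 (0,1):0^1=1 -> mex({0, 1, 2}) = 3
G(4): splits (0,3):0^3=3 (1,2):1^2=3 (0,2):0^2=2 (1,1):1^1=0 -> mex({0, 2, 3}) = 1
G(5): splits (0,4):0^1=1 (1,3):1^3=2 (2,2):2^2=0 (0,3):0^3=3 (1,2):1^2=3 -> mex({0, 1, 2, 3}) = 4
G(6) = mex({0, 1, 2, 4}) = 3
G(7) = mex({0, 1, 3, 4, 5}) = 2
G(8) = mex({0, 2, 3, 5, 6}) = 1
G(9) = mex({0, 1, 2, 3, 6, 7}) = 4
G(10) = mex({0, 1, 3, 4, 5, 7}) = 2
G(11) = mex({0, 1, 2, 3, 4, 5}) = 6
G(12) = mex({0, 1, 2, 3, 5, 6, 7}) = 4
G(13) = mex({0, 2, 3, 4, 6, 7}) = 1
G(14) = mex({0, 1, 4, 5, 6, 7}) = 2
G(15) = mex({0, 1, 2, 3, 4, 5, 6}) = 7
G(16) = mex({0, 2, 3, 5, 6, 7}) = 1
G(17) = mex({0, 1, 2, 3, 5, 6, 7}) = 4
G(18) = mex({0, 1, 2, 4, 5, 6}) = 3
G(19) = mex({0, 1, 3, 4, 5, 7}) = 2
G(20) = mex({0, 2, 3, 4, 5, 6, 7}) = 1
G(21) = mex({0, 1, 2, 3, 5, 6, 7}) = 4
G(22) = mex({0, 1, 2, 3, 4, 5, 7}) = 6
G(23) = mex({0, 1, 2, 3, 4, 5, 6}) = 7
G(24) = mex({0, 1, 2, 3, 5, 6, 7}) = 4
G(25) = mex({0, 2, 3, 4, 6, 7}) = 1
G(26) = mex({0, 1, 3, 4, 5, 6, 7}) = 2
G(27) = mex({0, 1, 2, 3, 4, 5, 6, 7}) = 8
G(28) = mex({0, 1, 2, 3, 4, 6, 7, 8}) = 5
G(29) = mex({0, 1, 2, 3, 5, 6, 7, 8, 9}) = 4
G(30) = mex({0, 1, 2, 3, 4, 5, 6, 9, 10}) = 7
G(31) = mex({0, 1, 3, 4, 5, 7, 10, 11}) = 2
G(32) = mex({0, 2, 3, 4, 5, 6, 7, 9, 11}) = 1
G(33) = mex({0, 1, 2, 3, 4, 5, 6, 7, 9, 12}) = 8
G(34) = mex({0, 1, 2, 3, 4, 5, 7, 8, 11, 12}) = 6
G(35) = mex({0, 1, 2, 3, 4, 5, 6, 8, 9, 10, 11}) = 7
G(36) = mex({0, 1, 2, 3, 5, 6, 7, 9, 10}) = 4
G(37) = mex({0, 2, 3, 4, 6, 7, 9, 10, 11, 12}) = 1
G(38) = mex({0, 1, 3, 4, 5, 6, 7, 9, 10, 11, 12}) = 2
G(39) = mex({0, 1, 2, 4, 5, 6, 7, 9, 10, 12, 14}) = 3
G(40) = mex({0, 2, 3, 4, 6, 7, 11, 12, 14}) = 1
G(41) = mex({0, 1, 2, 3, 5, 6, 7, 9, 10, 11, 12}) = 4
G(42) = mex({0, 1, 2, 3, 4, 5, 6, 9, 10}) = 7
Therefore G(42) = 7.

7


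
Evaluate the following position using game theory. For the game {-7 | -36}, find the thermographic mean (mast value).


Game = {-7 | -36}, a switch {a | b} with numbers a > b.
Its thermograph has left wall a - t and right wall b + t, which meet at t = (a - b)/2, where both equal (a + b)/2. So the mast (mean value) is at (a + b)/2.
Mean = (-7 + (-36))/2 = -43/2 = -43/2

-43/2


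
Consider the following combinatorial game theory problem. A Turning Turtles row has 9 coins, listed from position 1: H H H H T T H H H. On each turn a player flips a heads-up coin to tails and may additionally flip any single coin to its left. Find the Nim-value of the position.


Coins: H H H H T T H H H
Key fact: a single head at position k behaves exactly like a Nim heap of size k (turning it to T and optionally flipping a coin at j < k corresponds to moving the heap from k to j, or to 0), and heads combine as a disjunctive sum (two heads at the same place would cancel, matching j XOR j = 0). So the Nim-value is the XOR of the 1-indexed positions of the heads.
Face-up positions (1-indexed): [1, 2, 3, 4, 7, 8, 9]
XOR 0 with 1: 0 XOR 1 = 1
XOR 1 with 2: 1 XOR 2 = 3
XOR 3 with 3: 3 XOR 3 = 0
XOR 0 with 4: 0 XOR 4 = 4
XOR 4 with 7: 4 XOR 7 = 3
XOR 3 with 8: 3 XOR 8 = 11
XOR 11 with 9: 11 XOR 9 = 2
Nim-value = 2

2


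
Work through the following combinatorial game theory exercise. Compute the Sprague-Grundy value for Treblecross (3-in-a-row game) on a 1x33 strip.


Treblecross: place X on empty cells; 3-in-a-row wins.
Playing within two cells of an existing X lets the opponent win at once, so sensible play treats the cells i-2..i+2 around each X as dead. The player left with no safe cell loses, so this is a normal-play take-away game on strips of safe cells.
Placing X at cell i (0-indexed) of a strip of k safe cells leaves independent strips of sizes max(0, i-2) and max(0, k-i-3). Hence G(k) = mex{ G(max(0,i-2)) XOR G(max(0,k-i-3)) : 0 <= i < k }, with G(0) = 0.
G(1): splits (0,0):0^0=0 -> mex({0}) = 1
G(2): splits (0,0):0^0=0 -> mex({0}) = 1
G(3): splits (0,0):0^0=0 -> mex({0}) = 1
G(4): splits (0,1):0^1=1 (0,0):0^0=0 -> mex({0, 1}) = 2
G(5): splits (0,2):0^1=1 (0,1):0^1=1 (0,0):0^0=0 -> mex({0, 1}) = 2
G(6) = mex({1}) = 0
G(7) = mex({0, 1, 2}) = 3
G(8) = mex({0, 1, 2}) = 3
G(9) = mex({0, 2}) = 1
G(10) = mex({0, 2, 3}) = 1
G(11) = mex({0, 3}) = 1
G(12) = mex({1, 3}) = 0
G(13) = mex({0, 1, 2, 3}) = 4
G(14) = mex({0, 1, 2}) = 3
G(15) = mex({0, 1, 2}) = 3
G(16) = mex({0, 1, 2, 4}) = 3
G(17) = mex({0, 1, 3, 4}) = 2
G(18) = mex({0, 1, 3, 4}) = 2
G(19) = mex({0, 1, 3, 5}) = 2
G(20) = mex({0, 1, 2, 3, 5}) = 4
G(21) = mex({0, 1, 2, 3, 5}) = 4
G(22) = mex({1, 2, 6}) = 0
G(23) = mex({0, 1, 2, 3, 4, 6}) = 5
G(24) = mex({0, 1, 2, 3, 4}) = 5
G(25) = mex({0, 1, 3, 4, 7}) = 2
G(26) = mex({0, 1, 3, 4, 5, 7}) = 2
G(27) = mex({0, 1, 3, 5}) = 2
G(28) = mex({0, 1, 2, 5}) = 3
G(29) = mex({0, 1, 2, 4, 5, 6}) = 3
G(30) = mex({1, 2, 4, 6}) = 0
G(31) = mex({0, 1, 2, 3, 4, 6}) = 5
G(32) = mex({1, 2, 3, 4, 7}) = 0
G(33) = mex({0, 3, 7}) = 1
Therefore G(33) = 1.

1


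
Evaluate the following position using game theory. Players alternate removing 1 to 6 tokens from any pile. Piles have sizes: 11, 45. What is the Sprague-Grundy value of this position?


Subtraction set: {1, 2, 3, 4, 5, 6}
For this subtraction set, G(n) = n mod 7 (period = max + 1 = 7).
Pile 1 (size 11): G(11) = 11 mod 7 = 4
Pile 2 (size 45): G(45) = 45 mod 7 = 3
Total Grundy value = XOR of all: 4 XOR 3 = 7

7


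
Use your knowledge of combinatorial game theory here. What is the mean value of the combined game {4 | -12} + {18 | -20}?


G1 = {4 | -12}, G2 = {18 | -20}
Each is a switch {a | b} with numbers a > b; its mean value is (a + b)/2, and mean value is additive over game sums: m(G1 + G2) = m(G1) + m(G2).
Mean of G1 = (4 + (-12))/2 = -8/2 = -4
Mean of G2 = (18 + (-20))/2 = -2/2 = -1
Mean of G1 + G2 = -4 + -1 = -5

-5


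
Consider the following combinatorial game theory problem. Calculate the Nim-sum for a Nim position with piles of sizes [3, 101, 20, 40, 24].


We need the XOR (exclusive or) of all pile sizes.
After XOR-ing pile 1 (size 3): 0 XOR 3 = 3
After XOR-ing pile 2 (size 101): 3 XOR 101 = 102
After XOR-ing pile 3 (size 20): 102 XOR 20 = 114
After XOR-ing pile 4 (size 40): 114 XOR 40 = 90
After XOR-ing pile 5 (size 24): 90 XOR 24 = 66
The Nim-value of this position is 66.

66


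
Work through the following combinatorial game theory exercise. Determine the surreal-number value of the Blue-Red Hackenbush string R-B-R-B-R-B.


Edges (from ground): R-B-R-B-R-B
By Berlekamp's sign-expansion rule, a Blue-Red Hackenbush stalk has the value of the surreal number whose sign sequence is the edge sequence with B -> + and R -> -.
Sign sequence: -+-+-+
Trace the sign expansion in the surreal number tree, starting from 0:
Edge 1: R (sign -) -> bounds (-inf, 0), value = -1
Edge 2: B (sign +) -> bounds (-1, 0), value = -1/2
Edge 3: R (sign -) -> bounds (-1, -1/2), value = -3/4
Edge 4: B (sign +) -> bounds (-3/4, -1/2), value = -5/8
Edge 5: R (sign -) -> bounds (-3/4, -5/8), value = -11/16
Edge 6: B (sign +) -> bounds (-11/16, -5/8), value = -21/32
Game value = -21/32

-21/32


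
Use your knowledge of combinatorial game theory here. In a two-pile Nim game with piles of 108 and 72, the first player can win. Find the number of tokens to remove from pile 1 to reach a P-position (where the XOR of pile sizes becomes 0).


Piles: 108 and 72
Current XOR: 108 XOR 72 = 36 (non-zero, so this is an N-position).
To make the XOR zero, we need to find a move that balances the piles.
For pile 1 (size 108): target = 108 XOR 36 = 72
We reduce pile 1 from 108 to 72.
Tokens removed: 108 - 72 = 36
Verification: 72 XOR 72 = 0

36


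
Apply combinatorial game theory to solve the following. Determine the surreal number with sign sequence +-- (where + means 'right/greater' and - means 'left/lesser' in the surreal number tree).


Sign expansion: +--
Rule: track bounds (lo, hi), initially (-inf, +inf). On '+', the current value becomes lo and we move to the simplest number in (value, hi): value + 1 if hi = +inf, otherwise the midpoint (value + hi)/2. On '-', the current value becomes hi and we move to value - 1 if lo = -inf, otherwise the midpoint (lo + value)/2.
Start at 0.
Step 1: sign = +, move right. Bounds: (0, +inf). Value = 1
Step 2: sign = -, move left. Bounds: (0, 1). Value = 1/2
Step 3: sign = -, move left. Bounds: (0, 1/2). Value = 1/4
The surreal number with sign expansion +-- is 1/4.

1/4


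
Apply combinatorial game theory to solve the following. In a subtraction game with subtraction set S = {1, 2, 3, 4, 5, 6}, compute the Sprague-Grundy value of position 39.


The subtraction set is S = {1, 2, 3, 4, 5, 6}.
G(k) = mex{ G(k - s) : s in S, s <= k }. We compute iteratively: G(0) = 0.
G(1) = mex({0}) = 1
G(2) = mex({0, 1}) = 2
G(3) = mex({0, 1, 2}) = 3
G(4) = mex({0, 1, 2, 3}) = 4
G(5) = mex({0, 1, 2, 3, 4}) = 5
G(6) = mex({0, 1, 2, 3, 4, 5}) = 6
G(7) = mex({1, 2, 3, 4, 5, 6}) = 0
G(8) = mex({0, 2, 3, 4, 5, 6}) = 1
G(9) = mex({0, 1, 3, 4, 5, 6}) = 2
G(10) = mex({0, 1, 2, 4, 5, 6}) = 3
G(11) = mex({0, 1, 2, 3, 5, 6}) = 4
G(12) = mex({0, 1, 2, 3, 4, 6}) = 5
Observe that G(7)..G(12) = 0, 1, 2, 3, 4, 5 repeats G(0)..G(5) = 0, 1, 2, 3, 4, 5.
For k >= max(S) = 6, G(k) is determined by the previous 6 values G(k-6)..G(k-1); a window of 6 consecutive values has recurred shifted by 7, so by induction G(k + 7) = G(k) for all k >= 0: the sequence is periodic from the start with period 7.
One period: G(0..6) = 0, 1, 2, 3, 4, 5, 6.
39 mod 7 = 4, so G(39) = G(4) = 4.

4


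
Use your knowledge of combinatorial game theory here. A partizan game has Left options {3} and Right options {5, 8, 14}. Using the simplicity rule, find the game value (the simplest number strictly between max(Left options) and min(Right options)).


Left options: {3}, max = 3
Right options: {5, 8, 14}, min = 5
All options are numbers and max(Left) < min(Right), so by the simplicity theorem the value is the simplest (earliest-born) number strictly between 3 and 5.
The only integer strictly between 3 and 5 is 4.
No non-integer in the interval can be simpler: if x is a non-integer in the interval, then floor(x) or ceil(x) also lies in the interval (the interval contains an integer), and both are proper prefixes of x's sign expansion, i.e. born earlier. So the game value is 4.
Game value = 4

4


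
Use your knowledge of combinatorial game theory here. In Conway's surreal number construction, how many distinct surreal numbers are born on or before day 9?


Day 0: {|} = 0 is born. Count = 1.
Day n: the number of surreal numbers born by day n is 2^(n+1) - 1.
By day 0: 2^1 - 1 = 1
By day 1: 2^2 - 1 = 3
By day 2: 2^3 - 1 = 7
By day 3: 2^4 - 1 = 15
By day 4: 2^5 - 1 = 31
By day 5: 2^6 - 1 = 63
By day 6: 2^7 - 1 = 127
By day 7: 2^8 - 1 = 255
By day 8: 2^9 - 1 = 511
By day 9: 2^10 - 1 = 1023
By day 9: 1023 surreal numbers.

1023


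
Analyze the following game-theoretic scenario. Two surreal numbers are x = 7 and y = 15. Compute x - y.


x = 7, y = 15
x - y = 7 - 15 = -8

-8


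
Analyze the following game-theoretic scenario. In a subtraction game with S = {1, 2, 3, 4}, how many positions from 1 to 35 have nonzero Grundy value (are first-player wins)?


Subtraction set S = {1, 2, 3, 4}, so G(n) = n mod 5.
G(n) = 0 when n is a multiple of 5.
Multiples of 5 in [1, 35]: 7
N-positions (nonzero Grundy) = 35 - 7 = 28

28


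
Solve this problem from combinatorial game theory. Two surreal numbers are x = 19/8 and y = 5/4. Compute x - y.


x = 19/8, y = 5/4
Converting to common denominator: 8
x = 19/8, y = 10/8
x - y = 19/8 - 5/4 = 9/8

9/8


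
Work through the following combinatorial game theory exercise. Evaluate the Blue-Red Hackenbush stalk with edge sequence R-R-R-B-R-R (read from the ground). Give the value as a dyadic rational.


Edges (from ground): R-R-R-B-R-R
By Berlekamp's sign-expansion rule, a Blue-Red Hackenbush stalk has the value of the surreal number whose sign sequence is the edge sequence with B -> + and R -> -.
Sign sequence: ---+--
Trace the sign expansion in the surreal number tree, starting from 0:
Edge 1: R (sign -) -> bounds (-inf, 0), value = -1
Edge 2: R (sign -) -> bounds (-inf, -1), value = -2
Edge 3: R (sign -) -> bounds (-inf, -2), value = -3
Edge 4: B (sign +) -> bounds (-3, -2), value = -5/2
Edge 5: R (sign -) -> bounds (-3, -5/2), value = -11/4
Edge 6: R (sign -) -> bounds (-3, -11/4), value = -23/8
Game value = -23/8

-23/8


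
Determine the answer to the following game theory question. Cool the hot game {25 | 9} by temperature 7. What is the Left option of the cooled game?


Original game: {25 | 9} (a switch {a | b} with a > b).
Cooling by t (for t below the temperature (a - b)/2 = 8) taxes each move by t: {a | b} cooled by t is {a - t | b + t}.
Cooling amount: t = 7
Cooled Left option: 25 - 7 = 18
Cooled Right option: 9 + 7 = 16
Cooled game: {18 | 16}
Left option = 18

18


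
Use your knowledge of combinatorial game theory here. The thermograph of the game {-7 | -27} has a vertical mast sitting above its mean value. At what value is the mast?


Game = {-7 | -27}, a switch {a | b} with numbers a > b.
Its thermograph has left wall a - t and right wall b + t, which meet at t = (a - b)/2, where both equal (a + b)/2. So the mast (mean value) is at (a + b)/2.
Mean = (-7 + (-27))/2 = -34/2 = -17

-17


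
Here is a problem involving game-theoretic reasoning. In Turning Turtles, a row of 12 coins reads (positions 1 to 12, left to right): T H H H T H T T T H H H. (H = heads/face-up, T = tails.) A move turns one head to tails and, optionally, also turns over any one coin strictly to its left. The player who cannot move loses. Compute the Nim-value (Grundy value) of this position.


Coins: T H H H T H T T T H H H
Key fact: a single head at position k behaves exactly like a Nim heap of size k (turning it to T and optionally flipping a coin at j < k corresponds to moving the heap from k to j, or to 0), and heads combine as a disjunctive sum (two heads at the same place would cancel, matching j XOR j = 0). So the Nim-value is the XOR of the 1-indexed positions of the heads.
Face-up positions (1-indexed): [2, 3, 4, 6, 10, 11, 12]
XOR 0 with 2: 0 XOR 2 = 2
XOR 2 with 3: 2 XOR 3 = 1
XOR 1 with 4: 1 XOR 4 = 5
XOR 5 with 6: 5 XOR 6 = 3
XOR 3 with 10: 3 XOR 10 = 9
XOR 9 with 11: 9 XOR 11 = 2
XOR 2 with 12: 2 XOR 12 = 14
Nim-value = 14

14


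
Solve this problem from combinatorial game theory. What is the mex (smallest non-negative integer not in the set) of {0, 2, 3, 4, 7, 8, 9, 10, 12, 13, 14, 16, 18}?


Set = {0, 2, 3, 4, 7, 8, 9, 10, 12, 13, 14, 16, 18}
0 is in the set.
1 is NOT in the set. This is the mex.
mex = 1

1


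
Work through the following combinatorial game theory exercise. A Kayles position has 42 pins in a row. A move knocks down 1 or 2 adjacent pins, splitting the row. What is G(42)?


Kayles: a move removes 1 or 2 adjacent pins from a contiguous row.
Removing pins from a row of k leaves two independent rows (a, b) with a + b = k - 1 (one pin) or a + b = k - 2 (two pins); an end removal gives a = 0.
By Sprague-Grundy, G(k) = mex{ G(a) XOR G(b) } over all these splits. G(0) = 0.
G(1): splits (0,0):0^0=0 -> mex({0}) = 1
G(2): splits (0,1):0^1=1 (0,0):0^0=0 -> mex({0, 1}) = 2
G(3): splits (0,2):0^2=2 (1,1):1^1=0 (0,1):0^1=1 -> mex({0, 1, 2}) = 3
G(4): splits (0,3):0^3=3 (1,2):1^2=3 (0,2):0^2=2 (1,1):1^1=0 -> mex({0, 2, 3}) = 1
G(5): splits (0,4):0^1=1 (1,3):1^3=2 (2,2):2^2=0 (0,3):0^3=3 (1,2):1^2=3 -> mex({0, 1, 2, 3}) = 4
G(6) = mex({0, 1, 2, 4}) = 3
G(7) = mex({0, 1, 3, 4, 5}) = 2
G(8) = mex({0, 2, 3, 5, 6}) = 1
G(9) = mex({0, 1, 2, 3, 6, 7}) = 4
G(10) = mex({0, 1, 3, 4, 5, 7}) = 2
G(11) = mex({0, 1, 2, 3, 4, 5}) = 6
G(12) = mex({0, 1, 2, 3, 5, 6, 7}) = 4
G(13) = mex({0, 2, 3, 4, 6, 7}) = 1
G(14) = mex({0, 1, 4, 5, 6, 7}) = 2
G(15) = mex({0, 1, 2, 3, 4, 5, 6}) = 7
G(16) = mex({0, 2, 3, 5, 6, 7}) = 1
G(17) = mex({0, 1, 2, 3, 5, 6, 7}) = 4
G(18) = mex({0, 1, 2, 4, 5, 6}) = 3
G(19) = mex({0, 1, 3, 4, 5, 7}) = 2
G(20) = mex({0, 2, 3, 4, 5, 6, 7}) = 1
G(21) = mex({0, 1, 2, 3, 5, 6, 7}) = 4
G(22) = mex({0, 1, 2, 3, 4, 5, 7}) = 6
G(23) = mex({0, 1, 2, 3, 4, 5, 6}) = 7
G(24) = mex({0, 1, 2, 3, 5, 6, 7}) = 4
G(25) = mex({0, 2, 3, 4, 6, 7}) = 1
G(26) = mex({0, 1, 3, 4, 5, 6, 7}) = 2
G(27) = mex({0, 1, 2, 3, 4, 5, 6, 7}) = 8
G(28) = mex({0, 1, 2, 3, 4, 6, 7, 8}) = 5
G(29) = mex({0, 1, 2, 3, 5, 6, 7, 8, 9}) = 4
G(30) = mex({0, 1, 2, 3, 4, 5, 6, 9, 10}) = 7
G(31) = mex({0, 1, 3, 4, 5, 7, 10, 11}) = 2
G(32) = mex({0, 2, 3, 4, 5, 6, 7, 9, 11}) = 1
G(33) = mex({0, 1, 2, 3, 4, 5, 6, 7, 9, 12}) = 8
G(34) = mex({0, 1, 2, 3, 4, 5, 7, 8, 11, 12}) = 6
G(35) = mex({0, 1, 2, 3, 4, 5, 6, 8, 9, 10, 11}) = 7
G(36) = mex({0, 1, 2, 3, 5, 6, 7, 9, 10}) = 4
G(37) = mex({0, 2, 3, 4, 6, 7, 9, 10, 11, 12}) = 1
G(38) = mex({0, 1, 3, 4, 5, 6, 7, 9, 10, 11, 12}) = 2
G(39) = mex({0, 1, 2, 4, 5, 6, 7, 9, 10, 12, 14}) = 3
G(40) = mex({0, 2, 3, 4, 6, 7, 11, 12, 14}) = 1
G(41) = mex({0, 1, 2, 3, 5, 6, 7, 9, 10, 11, 12}) = 4
G(42) = mex({0, 1, 2, 3, 4, 5, 6, 9, 10}) = 7
Therefore G(42) = 7.

7


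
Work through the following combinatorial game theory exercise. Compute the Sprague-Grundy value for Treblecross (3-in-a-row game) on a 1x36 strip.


Treblecross: place X on empty cells; 3-in-a-row wins.
Playing within two cells of an existing X lets the opponent win at once, so sensible play treats the cells i-2..i+2 around each X as dead. The player left with no safe cell loses, so this is a normal-play take-away game on strips of safe cells.
Placing X at cell i (0-indexed) of a strip of k safe cells leaves independent strips of sizes max(0, i-2) and max(0, k-i-3). Hence G(k) = mex{ G(max(0,i-2)) XOR G(max(0,k-i-3)) : 0 <= i < k }, with G(0) = 0.
G(1): splits (0,0):0^0=0 -> mex({0}) = 1
G(2): splits (0,0):0^0=0 -> mex({0}) = 1
G(3): splits (0,0):0^0=0 -> mex({0}) = 1
G(4): splits (0,1):0^1=1 (0,0):0^0=0 -> mex({0, 1}) = 2
G(5): splits (0,2):0^1=1 (0,1):0^1=1 (0,0):0^0=0 -> mex({0, 1}) = 2
G(6) = mex({1}) = 0
G(7) = mex({0, 1, 2}) = 3
G(8) = mex({0, 1, 2}) = 3
G(9) = mex({0, 2}) = 1
G(10) = mex({0, 2, 3}) = 1
G(11) = mex({0, 3}) = 1
G(12) = mex({1, 3}) = 0
G(13) = mex({0, 1, 2, 3}) = 4
G(14) = mex({0, 1, 2}) = 3
G(15) = mex({0, 1, 2}) = 3
G(16) = mex({0, 1, 2, 4}) = 3
G(17) = mex({0, 1, 3, 4}) = 2
G(18) = mex({0, 1, 3, 4}) = 2
G(19) = mex({0, 1, 3, 5}) = 2
G(20) = mex({0, 1, 2, 3, 5}) = 4
G(21) = mex({0, 1, 2, 3, 5}) = 4
G(22) = mex({1, 2, 6}) = 0
G(23) = mex({0, 1, 2, 3, 4, 6}) = 5
G(24) = mex({0, 1, 2, 3, 4}) = 5
G(25) = mex({0, 1, 3, 4, 7}) = 2
G(26) = mex({0, 1, 3, 4, 5, 7}) = 2
G(27) = mex({0, 1, 3, 5}) = 2
G(28) = mex({0, 1, 2, 5}) = 3
G(29) = mex({0, 1, 2, 4, 5, 6}) = 3
G(30) = mex({1, 2, 4, 6}) = 0
G(31) = mex({0, 1, 2, 3, 4, 6}) = 5
G(32) = mex({1, 2, 3, 4, 7}) = 0
G(33) = mex({0, 3, 7}) = 1
G(34) = mex({0, 2, 3, 5, 7}) = 1
G(35) = mex({0, 2, 3, 5, 6}) = 1
G(36) = mex({0, 1, 2, 5, 6}) = 3
Therefore G(36) = 3.

3


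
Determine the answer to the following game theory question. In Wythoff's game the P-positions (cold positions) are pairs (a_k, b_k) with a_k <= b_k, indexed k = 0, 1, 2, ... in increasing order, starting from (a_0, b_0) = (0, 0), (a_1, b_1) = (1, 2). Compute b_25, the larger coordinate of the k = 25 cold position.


By Wythoff's theorem, a_k = floor(k * phi) and b_k = floor(k * phi^2) = a_k + k, where phi = (1 + sqrt(5))/2 is the golden ratio.
phi = (1 + sqrt(5))/2 = 1.618034
phi^2 = phi + 1 = 2.618034
k = 25
k * phi^2 = 25 * 2.618034 = 65.450850
b_25 = floor(k * phi^2) = 65 (check: a_25 + k = 40 + 25 = 65)

65


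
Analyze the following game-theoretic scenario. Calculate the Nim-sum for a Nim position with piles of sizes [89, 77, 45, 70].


We need the XOR (exclusive or) of all pile sizes.
After XOR-ing pile 1 (size 89): 0 XOR 89 = 89
After XOR-ing pile 2 (size 77): 89 XOR 77 = 20
After XOR-ing pile 3 (size 45): 20 XOR 45 = 57
After XOR-ing pile 4 (size 70): 57 XOR 70 = 127
The Nim-value of this position is 127.

127


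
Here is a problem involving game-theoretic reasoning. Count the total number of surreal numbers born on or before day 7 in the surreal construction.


Day 0: {|} = 0 is born. Count = 1.
Day n: the number of surreal numbers born by day n is 2^(n+1) - 1.
By day 0: 2^1 - 1 = 1
By day 1: 2^2 - 1 = 3
By day 2: 2^3 - 1 = 7
By day 3: 2^4 - 1 = 15
By day 4: 2^5 - 1 = 31
By day 5: 2^6 - 1 = 63
By day 6: 2^7 - 1 = 127
By day 7: 2^8 - 1 = 255
By day 7: 255 surreal numbers.

255


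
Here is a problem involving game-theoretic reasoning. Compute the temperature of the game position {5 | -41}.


The game is {5 | -41}, a switch {a | b} with numbers a > b.
Cooling {a | b} by t gives {a - t | b + t}, which stops being hot when a - t = b + t, i.e. at t = (a - b)/2. So the temperature of a switch is (a - b)/2.
Temperature = (Left option - Right option) / 2
= (5 - (-41)) / 2
= 46 / 2
= 23

23


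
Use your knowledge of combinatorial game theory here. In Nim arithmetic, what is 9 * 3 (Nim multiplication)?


Nim multiplication is bilinear over XOR: (u XOR v) * w = (u*w) XOR (v*w).
So we split each operand into its bit components and XOR the pairwise Nim products.
9 = 1 + 8 (as XOR of powers of 2).
3 = 1 + 2 (as XOR of powers of 2).
Using the standard Nim-product table on single bits:
  2*2 = 3,   2*4 = 8,   2*8 = 12,
  4*4 = 6,   4*8 = 11,  8*8 = 13,
and  1*x = x (identity), k*l = l*k (commutative).
Pairwise Nim products:
  1 * 1 = 1
  1 * 2 = 2
  8 * 1 = 8
  8 * 2 = 12
XOR them: 1 XOR 2 XOR 8 XOR 12 = 7.
Result: 9 * 3 = 7 (in Nim).

7


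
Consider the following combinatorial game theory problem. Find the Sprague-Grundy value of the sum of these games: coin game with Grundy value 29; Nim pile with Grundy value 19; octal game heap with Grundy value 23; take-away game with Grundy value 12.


By the Sprague-Grundy theorem, the Grundy value of a sum of games is the XOR of individual Grundy values.
coin game: Grundy value = 29. Running XOR: 0 XOR 29 = 29
Nim pile: Grundy value = 19. Running XOR: 29 XOR 19 = 14
octal game heap: Grundy value = 23. Running XOR: 14 XOR 23 = 25
take-away game: Grundy value = 12. Running XOR: 25 XOR 12 = 21
The combined Grundy value is 21.

21


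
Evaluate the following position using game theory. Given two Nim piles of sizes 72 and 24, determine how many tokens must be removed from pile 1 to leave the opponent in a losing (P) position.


Piles: 72 and 24
Current XOR: 72 XOR 24 = 80 (non-zero, so this is an N-position).
To make the XOR zero, we need to find a move that balances the piles.
For pile 1 (size 72): target = 72 XOR 80 = 24
We reduce pile 1 from 72 to 24.
Tokens removed: 72 - 24 = 48
Verification: 24 XOR 24 = 0

48


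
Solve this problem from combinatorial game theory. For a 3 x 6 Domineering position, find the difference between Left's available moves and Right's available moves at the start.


Board is 3 x 6 (rows x cols).
Left (vertical) placements: (rows-1) * cols = 2 * 6 = 12
Right (horizontal) placements: rows * (cols-1) = 3 * 5 = 15
Advantage = Left - Right = 12 - 15 = -3

-3


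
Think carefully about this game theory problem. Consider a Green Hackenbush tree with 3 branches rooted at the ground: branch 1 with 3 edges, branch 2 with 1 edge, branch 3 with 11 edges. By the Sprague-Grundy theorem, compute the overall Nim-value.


The tree has 3 branches from the ground vertex.
In Green Hackenbush, the Nim-value of a simple path of length k is k.
Branch 1: length 3, Nim-value = 3
Branch 2: length 1, Nim-value = 1
Branch 3: length 11, Nim-value = 11
Total Nim-value = XOR of all branch values:
0 XOR 3 = 3
3 XOR 1 = 2
2 XOR 11 = 9
Nim-value of the tree = 9

9


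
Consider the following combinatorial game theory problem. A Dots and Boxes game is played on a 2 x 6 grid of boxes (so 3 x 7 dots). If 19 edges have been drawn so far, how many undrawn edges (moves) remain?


Grid: 2 x 6 boxes, i.e. 3 rows and 7 columns of dots.
Horizontal edges: (rows + 1) * cols = 3 * 6 = 18
Vertical edges: rows * (cols + 1) = 2 * 7 = 14
Total edges: 18 + 14 = 32
Edges drawn: 19
Remaining: 32 - 19 = 13

13


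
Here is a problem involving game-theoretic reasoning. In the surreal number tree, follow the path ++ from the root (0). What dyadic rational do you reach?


Sign expansion: ++
Rule: track bounds (lo, hi), initially (-inf, +inf). On '+', the current value becomes lo and we move to the simplest number in (value, hi): value + 1 if hi = +inf, otherwise the midpoint (value + hi)/2. On '-', the current value becomes hi and we move to value - 1 if lo = -inf, otherwise the midpoint (lo + value)/2.
Start at 0.
Step 1: sign = +, move right. Bounds: (0, +inf). Value = 1
Step 2: sign = +, move right. Bounds: (1, +inf). Value = 2
The surreal number with sign expansion ++ is 2.

2


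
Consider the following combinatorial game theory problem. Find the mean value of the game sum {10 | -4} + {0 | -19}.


G1 = {10 | -4}, G2 = {0 | -19}
Each is a switch {a | b} with numbers a > b; its mean value is (a + b)/2, and mean value is additive over game sums: m(G1 + G2) = m(G1) + m(G2).
Mean of G1 = (10 + (-4))/2 = 6/2 = 3
Mean of G2 = (0 + (-19))/2 = -19/2 = -19/2
Mean of G1 + G2 = 3 + -19/2 = -13/2

-13/2


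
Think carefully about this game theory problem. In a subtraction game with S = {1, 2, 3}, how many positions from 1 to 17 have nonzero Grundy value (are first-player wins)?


Subtraction set S = {1, 2, 3}, so G(n) = n mod 4.
G(n) = 0 when n is a multiple of 4.
Multiples of 4 in [1, 17]: 4
N-positions (nonzero Grundy) = 17 - 4 = 13

13


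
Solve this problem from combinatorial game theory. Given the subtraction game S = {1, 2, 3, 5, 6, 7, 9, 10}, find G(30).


The subtraction set is S = {1, 2, 3, 5, 6, 7, 9, 10}.
G(k) = mex{ G(k - s) : s in S, s <= k }. We compute iteratively: G(0) = 0.
G(1) = mex({0}) = 1
G(2) = mex({0, 1}) = 2
G(3) = mex({0, 1, 2}) = 3
G(4) = mex({1, 2, 3}) = 0
G(5) = mex({0, 2, 3}) = 1
G(6) = mex({0, 1, 3}) = 2
G(7) = mex({0, 1, 2}) = 3
G(8) = mex({1, 2, 3}) = 0
G(9) = mex({0, 2, 3}) = 1
G(10) = mex({0, 1, 3}) = 2
G(11) = mex({0, 1, 2}) = 3
G(12) = mex({1, 2, 3}) = 0
G(13) = mex({0, 2, 3}) = 1
Observe that G(4)..G(13) = 0, 1, 2, 3, 0, 1, 2, 3, 0, 1 repeats G(0)..G(9) = 0, 1, 2, 3, 0, 1, 2, 3, 0, 1.
For k >= max(S) = 10, G(k) is determined by the previous 10 values G(k-10)..G(k-1); a window of 10 consecutive values has recurred shifted by 4, so by induction G(k + 4) = G(k) for all k >= 0: the sequence is periodic from the start with period 4.
One period: G(0..3) = 0, 1, 2, 3.
30 mod 4 = 2, so G(30) = G(2) = 2.

2


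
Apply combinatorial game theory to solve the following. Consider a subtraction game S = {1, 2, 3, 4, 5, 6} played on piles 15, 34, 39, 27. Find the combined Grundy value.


Subtraction set: {1, 2, 3, 4, 5, 6}
For this subtraction set, G(n) = n mod 7 (period = max + 1 = 7).
Pile 1 (size 15): G(15) = 15 mod 7 = 1
Pile 2 (size 34): G(34) = 34 mod 7 = 6
Pile 3 (size 39): G(39) = 39 mod 7 = 4
Pile 4 (size 27): G(27) = 27 mod 7 = 6
Total Grundy value = XOR of all: 1 XOR 6 XOR 4 XOR 6 = 5

5


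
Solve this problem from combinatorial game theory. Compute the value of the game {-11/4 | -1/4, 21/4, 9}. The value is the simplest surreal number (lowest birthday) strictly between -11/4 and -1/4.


Left options: {-11/4}, max = -11/4
Right options: {-1/4, 21/4, 9}, min = -1/4
All options are numbers and max(Left) < min(Right), so by the simplicity theorem the value is the simplest (earliest-born) number strictly between -11/4 and -1/4.
Integers -2 through -1 all lie strictly between -11/4 and -1/4.
Among integers, the simplest (lowest birthday = smallest |n|; 0 is born on day 0, +-n on day n) is -1.
No non-integer in the interval can be simpler: if x is a non-integer in the interval, then floor(x) or ceil(x) also lies in the interval (the interval contains an integer), and both are proper prefixes of x's sign expansion, i.e. born earlier. So the game value is -1.
Game value = -1

-1


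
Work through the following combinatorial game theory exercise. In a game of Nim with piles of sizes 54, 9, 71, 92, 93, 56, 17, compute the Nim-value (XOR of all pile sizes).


We need the XOR (exclusive or) of all pile sizes.
After XOR-ing pile 1 (size 54): 0 XOR 54 = 54
After XOR-ing pile 2 (size 9): 54 XOR 9 = 63
After XOR-ing pile 3 (size 71): 63 XOR 71 = 120
After XOR-ing pile 4 (size 92): 120 XOR 92 = 36
After XOR-ing pile 5 (size 93): 36 XOR 93 = 121
After XOR-ing pile 6 (size 56): 121 XOR 56 = 65
After XOR-ing pile 7 (size 17): 65 XOR 17 = 80
The Nim-value of this position is 80.

80


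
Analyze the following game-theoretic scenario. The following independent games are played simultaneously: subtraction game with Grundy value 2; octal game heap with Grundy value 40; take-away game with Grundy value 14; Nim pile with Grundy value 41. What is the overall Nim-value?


By the Sprague-Grundy theorem, the Grundy value of a sum of games is the XOR of individual Grundy values.
subtraction game: Grundy value = 2. Running XOR: 0 XOR 2 = 2
octal game heap: Grundy value = 40. Running XOR: 2 XOR 40 = 42
take-away game: Grundy value = 14. Running XOR: 42 XOR 14 = 36
Nim pile: Grundy value = 41. Running XOR: 36 XOR 41 = 13
The combined Grundy value is 13.

13


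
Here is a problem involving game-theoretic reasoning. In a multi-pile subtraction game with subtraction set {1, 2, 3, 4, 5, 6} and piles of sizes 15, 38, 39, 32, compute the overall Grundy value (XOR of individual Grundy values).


Subtraction set: {1, 2, 3, 4, 5, 6}
For this subtraction set, G(n) = n mod 7 (period = max + 1 = 7).
Pile 1 (size 15): G(15) = 15 mod 7 = 1
Pile 2 (size 38): G(38) = 38 mod 7 = 3
Pile 3 (size 39): G(39) = 39 mod 7 = 4
Pile 4 (size 32): G(32) = 32 mod 7 = 4
Total Grundy value = XOR of all: 1 XOR 3 XOR 4 XOR 4 = 2

2
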